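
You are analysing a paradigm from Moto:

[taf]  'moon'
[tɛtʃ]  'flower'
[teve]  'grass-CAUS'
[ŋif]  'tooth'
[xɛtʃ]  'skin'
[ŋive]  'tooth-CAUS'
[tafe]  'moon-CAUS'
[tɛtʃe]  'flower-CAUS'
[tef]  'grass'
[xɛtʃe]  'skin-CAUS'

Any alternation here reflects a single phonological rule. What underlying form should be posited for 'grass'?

/tev/

'grass' shows [v] ~ [f] at the end of the stem ([teve] vs [tef]).
The stem 'moon' ([tafe], [taf]) shows [f] unchanged in both environments, so [f] cannot be basic with [v] derived before the CAUS suffix.
The underlying segment must be /v/; voiced obstruents become voiceless word-finally, yielding [f] there.
The underlying form of 'grass' is therefore /tev/.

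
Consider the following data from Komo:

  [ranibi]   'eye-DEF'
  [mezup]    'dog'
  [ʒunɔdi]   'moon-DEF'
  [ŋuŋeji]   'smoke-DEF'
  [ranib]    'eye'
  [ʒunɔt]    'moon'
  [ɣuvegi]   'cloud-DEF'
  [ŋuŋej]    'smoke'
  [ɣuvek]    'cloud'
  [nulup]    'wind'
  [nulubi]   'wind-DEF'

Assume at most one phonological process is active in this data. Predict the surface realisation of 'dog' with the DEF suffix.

The stem for 'wind' ends in [p] in [nulup] but [b] in [nulubi].
If /b/ were underlying and a rule turned it into [p] in isolation, 'eye' would also alternate; but it has [b] in both [ranib] and [ranibi].
Therefore /p/ is basic and [b] is derived by intervocalic voicing (voiceless stops become voiced between vowels).
From [mezup] the stem 'dog' is /mezup/; between vowels this yields [mezubi].

[mezubi]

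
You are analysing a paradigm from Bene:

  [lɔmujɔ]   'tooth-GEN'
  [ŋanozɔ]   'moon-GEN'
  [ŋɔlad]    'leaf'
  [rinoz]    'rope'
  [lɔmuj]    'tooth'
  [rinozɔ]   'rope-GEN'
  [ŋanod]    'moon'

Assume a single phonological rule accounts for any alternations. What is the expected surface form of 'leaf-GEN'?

[ŋɔlazɔ]

'moon' shows [z] ~ [d] at the end of the stem ([ŋanozɔ] vs [ŋanod]).
The stem 'rope' ([rinozɔ], [rinoz]) shows [z] unchanged in both environments, so [z] cannot be basic with [d] derived in isolation.
The underlying segment must be /d/; voiced stops become fricatives between vowels, yielding [z] there.
The one attested form of 'leaf', [ŋɔlad], shows underlying /ŋɔlad/. Applying the same rule between vowels gives [ŋɔlazɔ].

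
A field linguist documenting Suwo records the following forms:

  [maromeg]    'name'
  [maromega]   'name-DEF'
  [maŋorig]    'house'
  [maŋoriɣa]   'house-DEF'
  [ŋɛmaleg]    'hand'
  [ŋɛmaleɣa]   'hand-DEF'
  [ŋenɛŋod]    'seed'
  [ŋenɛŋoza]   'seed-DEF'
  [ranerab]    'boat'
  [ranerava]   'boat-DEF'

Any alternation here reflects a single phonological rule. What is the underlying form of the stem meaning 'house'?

'house' shows [g] ~ [ɣ] at the end of the stem ([maŋorig] vs [maŋoriɣa]).
If /g/ were underlying and a rule turned it into [ɣ] before the DEF suffix, 'name' would also alternate; but it has [g] in both [maromeg] and [maromega].
The underlying segment must be /ɣ/; voiced fricatives become stops word-finally, yielding [g] there.

/maŋoriɣ/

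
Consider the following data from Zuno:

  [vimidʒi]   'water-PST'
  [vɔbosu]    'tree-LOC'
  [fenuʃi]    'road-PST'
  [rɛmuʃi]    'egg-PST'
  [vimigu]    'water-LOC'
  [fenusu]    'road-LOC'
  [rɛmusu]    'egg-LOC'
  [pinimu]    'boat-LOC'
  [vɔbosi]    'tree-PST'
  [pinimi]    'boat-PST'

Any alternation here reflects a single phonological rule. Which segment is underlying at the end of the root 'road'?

In [fenusu] and [fenuʃi] the final segment of 'road' alternates: [s] ~ [ʃ].
But 'tree' keeps [s] in both environments ([vɔbosu], [vɔbosi]), so there is no rule changing /s/ to [ʃ] before the PST suffix.
The underlying segment must be /ʃ/; palato-alveolar /dʒ/ and /ʃ/ become [g] and [s] when no front vowel follows, yielding [s] there.

/ʃ/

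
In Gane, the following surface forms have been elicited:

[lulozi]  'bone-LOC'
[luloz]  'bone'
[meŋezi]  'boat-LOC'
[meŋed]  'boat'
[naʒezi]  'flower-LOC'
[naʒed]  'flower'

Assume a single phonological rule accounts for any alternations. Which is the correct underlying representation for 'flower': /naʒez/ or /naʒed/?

/naʒed/

The root 'flower' surfaces as [naʒezi] and [naʒed], with a stem-final [z] ~ [d] alternation.
Compare 'bone', with invariant [z] in [lulozi] and [luloz]: an analysis with underlying /z/ and a rule producing [d] in isolation would wrongly predict alternation here too.
So /d/ is underlying, and a rule of intervocalic spirantization — voiced stops become fricatives between vowels — gives [z].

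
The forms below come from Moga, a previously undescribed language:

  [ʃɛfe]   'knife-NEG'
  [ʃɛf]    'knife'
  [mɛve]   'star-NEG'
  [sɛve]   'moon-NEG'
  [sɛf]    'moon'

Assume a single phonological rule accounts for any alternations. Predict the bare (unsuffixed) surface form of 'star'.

The stem for 'moon' ends in [v] in [sɛve] but [f] in [sɛf].
The stem 'knife' ([ʃɛfe], [ʃɛf]) shows [f] unchanged in both environments, so [f] cannot be basic with [v] derived before the NEG suffix.
The underlying segment must be /v/; voiced obstruents become voiceless word-finally, yielding [f] there.
From [mɛve] the stem 'star' is /mɛv/; word-finally this yields [mɛf].

[mɛf]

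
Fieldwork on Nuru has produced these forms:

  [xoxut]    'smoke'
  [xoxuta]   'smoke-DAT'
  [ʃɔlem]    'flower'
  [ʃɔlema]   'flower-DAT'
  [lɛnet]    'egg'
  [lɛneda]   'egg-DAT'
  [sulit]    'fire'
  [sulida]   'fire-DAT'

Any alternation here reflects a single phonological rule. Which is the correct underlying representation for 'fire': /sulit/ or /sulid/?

The root 'fire' surfaces as [sulit] and [sulida], with a stem-final [t] ~ [d] alternation.
If /t/ were underlying and a rule turned it into [d] before the DAT suffix, 'smoke' would also alternate; but it has [t] in both [xoxut] and [xoxuta].
Therefore /d/ is basic and [t] is derived by word-final obstruent devoicing (voiced obstruents become voiceless word-finally).

/sulid/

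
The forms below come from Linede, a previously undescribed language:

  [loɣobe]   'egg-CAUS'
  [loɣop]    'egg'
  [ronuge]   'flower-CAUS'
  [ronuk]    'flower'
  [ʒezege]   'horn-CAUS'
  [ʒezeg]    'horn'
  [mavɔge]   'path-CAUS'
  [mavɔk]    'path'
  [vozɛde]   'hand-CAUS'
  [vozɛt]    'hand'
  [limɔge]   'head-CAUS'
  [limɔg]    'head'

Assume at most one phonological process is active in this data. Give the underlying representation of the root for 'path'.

In [mavɔge] and [mavɔk] the final segment of 'path' alternates: [g] ~ [k].
Compare 'head', with invariant [g] in [limɔge] and [limɔg]: an analysis with underlying /g/ and a rule producing [k] in isolation would wrongly predict alternation here too.
So /k/ is underlying, and a rule of intervocalic voicing — voiceless stops become voiced between vowels — gives [g].
The underlying form of 'path' is therefore /mavɔk/.

/mavɔk/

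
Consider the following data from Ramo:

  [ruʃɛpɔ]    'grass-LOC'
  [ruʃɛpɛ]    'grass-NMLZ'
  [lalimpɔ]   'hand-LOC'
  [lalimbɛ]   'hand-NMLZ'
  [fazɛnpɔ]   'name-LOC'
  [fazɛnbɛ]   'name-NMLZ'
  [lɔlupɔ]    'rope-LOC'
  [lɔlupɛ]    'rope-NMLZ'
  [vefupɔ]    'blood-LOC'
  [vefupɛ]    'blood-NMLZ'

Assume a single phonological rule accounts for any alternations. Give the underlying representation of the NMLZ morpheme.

The NMLZ suffix surfaces as [-bɛ] and [-pɛ], depending on the final segment of the stem.
By contrast the LOC suffix keeps its initial [p] throughout — that segment must be underlying.
The NMLZ suffix is therefore /-bɛ/ underlyingly, with post-vocalic devoicing: voiced stops become voiceless after a vowel.

/-bɛ/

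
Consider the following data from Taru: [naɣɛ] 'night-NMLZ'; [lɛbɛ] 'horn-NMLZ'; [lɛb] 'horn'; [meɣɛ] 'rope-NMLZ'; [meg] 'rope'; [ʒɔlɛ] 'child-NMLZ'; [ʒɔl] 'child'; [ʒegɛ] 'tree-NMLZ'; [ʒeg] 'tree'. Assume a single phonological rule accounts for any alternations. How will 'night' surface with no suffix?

In [meɣɛ] and [meg] the final segment of 'rope' alternates: [ɣ] ~ [g].
Compare 'tree', with invariant [g] in [ʒegɛ] and [ʒeg]: an analysis with underlying /g/ and a rule producing [ɣ] before the NMLZ suffix would wrongly predict alternation here too.
So /ɣ/ is underlying, and a rule of word-final hardening — voiced fricatives become stops word-finally — gives [g].
From [naɣɛ] the stem 'night' is /naɣ/; word-finally this yields [nag].

[nag]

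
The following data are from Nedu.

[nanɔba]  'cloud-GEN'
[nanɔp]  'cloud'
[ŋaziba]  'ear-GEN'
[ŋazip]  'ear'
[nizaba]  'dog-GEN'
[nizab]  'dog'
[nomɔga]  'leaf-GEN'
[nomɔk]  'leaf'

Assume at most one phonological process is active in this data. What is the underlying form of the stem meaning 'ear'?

The stem for 'ear' ends in [b] in [ŋaziba] but [p] in [ŋazip].
But 'dog' keeps [b] in both environments ([nizaba], [nizab]), so there is no rule changing /b/ to [p] in isolation.
So /p/ is underlying, and a rule of intervocalic voicing — voiceless stops become voiced between vowels — gives [b].

/ŋazip/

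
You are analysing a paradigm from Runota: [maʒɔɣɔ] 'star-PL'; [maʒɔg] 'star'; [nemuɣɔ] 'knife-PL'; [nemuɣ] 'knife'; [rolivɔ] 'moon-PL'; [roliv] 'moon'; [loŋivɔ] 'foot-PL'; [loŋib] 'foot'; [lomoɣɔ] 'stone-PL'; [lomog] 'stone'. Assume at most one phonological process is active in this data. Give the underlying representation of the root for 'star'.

/maʒɔg/

The stem for 'star' ends in [ɣ] in [maʒɔɣɔ] but [g] in [maʒɔg].
But 'knife' keeps [ɣ] in both environments ([nemuɣɔ], [nemuɣ]), so there is no rule changing /ɣ/ to [g] in isolation.
So /g/ is underlying, and a rule of intervocalic spirantization — voiced stops become fricatives between vowels — gives [ɣ].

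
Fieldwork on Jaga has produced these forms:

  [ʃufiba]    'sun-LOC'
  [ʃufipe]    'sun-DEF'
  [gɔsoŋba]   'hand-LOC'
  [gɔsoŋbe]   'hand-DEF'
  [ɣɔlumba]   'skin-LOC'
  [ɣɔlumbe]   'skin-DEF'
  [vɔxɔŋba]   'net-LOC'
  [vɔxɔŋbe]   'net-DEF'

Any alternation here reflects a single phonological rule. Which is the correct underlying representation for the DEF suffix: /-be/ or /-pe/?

/-pe/

The DEF suffix surfaces as [-be] and [-pe], depending on the final segment of the stem.
By contrast the LOC suffix keeps its initial [b] throughout — that segment must be underlying.
So the underlying form is /-pe/, and voiceless stops become voiced after a nasal.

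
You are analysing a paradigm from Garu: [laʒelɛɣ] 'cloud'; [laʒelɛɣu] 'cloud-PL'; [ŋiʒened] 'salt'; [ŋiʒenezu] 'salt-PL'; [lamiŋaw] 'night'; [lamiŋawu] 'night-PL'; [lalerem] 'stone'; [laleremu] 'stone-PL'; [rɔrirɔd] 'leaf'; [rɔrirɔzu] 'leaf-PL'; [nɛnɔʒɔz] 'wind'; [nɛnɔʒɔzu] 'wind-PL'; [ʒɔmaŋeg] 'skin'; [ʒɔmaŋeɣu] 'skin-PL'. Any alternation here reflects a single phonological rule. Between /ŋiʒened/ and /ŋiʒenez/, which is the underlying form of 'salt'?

/ŋiʒened/

The stem for 'salt' ends in [d] in [ŋiʒened] but [z] in [ŋiʒenezu].
But 'wind' keeps [z] in both environments ([nɛnɔʒɔz], [nɛnɔʒɔzu]), so there is no rule changing /z/ to [d] in isolation.
Therefore /d/ is basic and [z] is derived by intervocalic spirantization (voiced stops become fricatives between vowels).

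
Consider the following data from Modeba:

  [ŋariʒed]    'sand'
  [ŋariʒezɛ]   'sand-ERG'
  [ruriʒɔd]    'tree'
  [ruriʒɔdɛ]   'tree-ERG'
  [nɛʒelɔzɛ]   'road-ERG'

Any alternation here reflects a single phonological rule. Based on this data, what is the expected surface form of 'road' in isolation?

'sand' shows [d] ~ [z] at the end of the stem ([ŋariʒed] vs [ŋariʒezɛ]).
The stem 'tree' ([ruriʒɔd], [ruriʒɔdɛ]) shows [d] unchanged in both environments, so [d] cannot be basic with [z] derived before the ERG suffix.
Therefore /z/ is basic and [d] is derived by word-final hardening (voiced fricatives become stops word-finally).
From [nɛʒelɔzɛ] the stem 'road' is /nɛʒelɔz/; word-finally this yields [nɛʒelɔd].

[nɛʒelɔd]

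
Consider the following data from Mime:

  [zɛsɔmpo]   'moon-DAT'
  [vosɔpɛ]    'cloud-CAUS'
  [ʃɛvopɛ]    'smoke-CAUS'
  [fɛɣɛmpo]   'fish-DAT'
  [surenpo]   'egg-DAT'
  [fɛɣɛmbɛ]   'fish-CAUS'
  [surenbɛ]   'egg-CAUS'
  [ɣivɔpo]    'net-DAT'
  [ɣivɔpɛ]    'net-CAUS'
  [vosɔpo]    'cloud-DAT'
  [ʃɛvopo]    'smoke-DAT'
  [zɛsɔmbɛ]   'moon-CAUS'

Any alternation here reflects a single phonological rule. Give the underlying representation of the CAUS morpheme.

The CAUS morpheme has two allomorphs, [-bɛ] and [-pɛ].
By contrast the DAT suffix keeps its initial [p] throughout — that segment must be underlying.
So the underlying form is /-bɛ/, and voiced stops become voiceless after a vowel.

/-bɛ/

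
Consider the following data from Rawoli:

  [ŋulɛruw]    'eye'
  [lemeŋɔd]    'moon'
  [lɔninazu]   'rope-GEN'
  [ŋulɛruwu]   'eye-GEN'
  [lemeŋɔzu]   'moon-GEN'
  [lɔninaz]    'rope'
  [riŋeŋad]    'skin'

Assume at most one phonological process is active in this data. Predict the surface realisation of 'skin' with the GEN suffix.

[riŋeŋazu]

In [lemeŋɔd] and [lemeŋɔzu] the final segment of 'moon' alternates: [d] ~ [z].
But 'rope' keeps [z] in both environments ([lɔninaz], [lɔninazu]), so there is no rule changing /z/ to [d] in isolation.
The underlying segment must be /d/; voiced stops become fricatives between vowels, yielding [z] there.
From [riŋeŋad] the stem 'skin' is /riŋeŋad/; between vowels this yields [riŋeŋazu].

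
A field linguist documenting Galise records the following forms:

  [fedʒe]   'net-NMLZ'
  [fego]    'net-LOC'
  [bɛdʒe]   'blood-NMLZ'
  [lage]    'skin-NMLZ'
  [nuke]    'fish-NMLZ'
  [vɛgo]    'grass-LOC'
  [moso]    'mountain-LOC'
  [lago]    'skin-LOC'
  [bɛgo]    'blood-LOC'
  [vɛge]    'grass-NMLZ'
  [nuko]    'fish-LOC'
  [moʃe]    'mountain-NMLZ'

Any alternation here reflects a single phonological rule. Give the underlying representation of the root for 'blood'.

'blood' shows [g] ~ [dʒ] at the end of the stem ([bɛgo] vs [bɛdʒe]).
But 'grass' keeps [g] in both environments ([vɛgo], [vɛge]), so there is no rule changing /g/ to [dʒ] before the NMLZ suffix.
So /dʒ/ is underlying, and a rule of depalatalization — palato-alveolar /dʒ/ and /ʃ/ become [g] and [s] when no front vowel follows — gives [g].
So 'blood' = /bɛdʒ/.

/bɛdʒ/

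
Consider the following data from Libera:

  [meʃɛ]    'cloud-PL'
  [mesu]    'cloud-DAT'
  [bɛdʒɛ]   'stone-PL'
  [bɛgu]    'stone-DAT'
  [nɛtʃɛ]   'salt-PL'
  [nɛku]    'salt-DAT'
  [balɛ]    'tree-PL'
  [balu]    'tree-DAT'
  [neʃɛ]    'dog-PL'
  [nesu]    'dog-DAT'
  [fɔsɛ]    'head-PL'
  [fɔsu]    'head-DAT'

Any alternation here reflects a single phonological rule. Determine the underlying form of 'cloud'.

In [meʃɛ] and [mesu] the final segment of 'cloud' alternates: [ʃ] ~ [s].
If /s/ were underlying and a rule turned it into [ʃ] before the PL suffix, 'head' would also alternate; but it has [s] in both [fɔsɛ] and [fɔsu].
The alternation reflects depalatalization: palato-alveolar /tʃ/, /dʒ/ and /ʃ/ become [k], [g] and [s] when no front vowel follows. /ʃ/ is underlying.

/meʃ/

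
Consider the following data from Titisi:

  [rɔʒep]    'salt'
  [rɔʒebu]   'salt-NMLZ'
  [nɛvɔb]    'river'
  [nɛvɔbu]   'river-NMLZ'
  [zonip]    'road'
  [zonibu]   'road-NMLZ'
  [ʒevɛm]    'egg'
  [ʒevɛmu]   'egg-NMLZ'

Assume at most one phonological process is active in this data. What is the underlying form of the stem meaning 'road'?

The root 'road' surfaces as [zonip] and [zonibu], with a stem-final [p] ~ [b] alternation.
Compare 'river', with invariant [b] in [nɛvɔb] and [nɛvɔbu]: an analysis with underlying /b/ and a rule producing [p] in isolation would wrongly predict alternation here too.
So /p/ is underlying, and a rule of intervocalic voicing — voiceless stops become voiced between vowels — gives [b].

/zonip/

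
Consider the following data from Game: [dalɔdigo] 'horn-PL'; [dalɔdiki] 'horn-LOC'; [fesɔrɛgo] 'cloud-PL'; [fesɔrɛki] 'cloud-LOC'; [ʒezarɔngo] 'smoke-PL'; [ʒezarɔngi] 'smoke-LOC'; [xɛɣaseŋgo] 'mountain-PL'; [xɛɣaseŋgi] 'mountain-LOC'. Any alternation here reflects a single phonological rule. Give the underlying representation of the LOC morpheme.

The LOC morpheme has two allomorphs, [-gi] and [-ki].
By contrast the PL suffix keeps its initial [g] throughout — that segment must be underlying.
So the underlying form is /-ki/, and voiceless stops become voiced after a nasal.

/-ki/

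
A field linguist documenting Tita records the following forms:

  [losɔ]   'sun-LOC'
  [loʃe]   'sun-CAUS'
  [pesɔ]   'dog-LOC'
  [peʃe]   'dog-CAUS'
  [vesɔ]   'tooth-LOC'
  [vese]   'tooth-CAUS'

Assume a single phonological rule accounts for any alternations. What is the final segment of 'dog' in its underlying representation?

The root 'dog' surfaces as [pesɔ] and [peʃe], with a stem-final [s] ~ [ʃ] alternation.
The stem 'tooth' ([vesɔ], [vese]) shows [s] unchanged in both environments, so [s] cannot be basic with [ʃ] derived before the CAUS suffix.
The underlying segment must be /ʃ/; palato-alveolar /ʃ/ becomes [s] when no front vowel follows, yielding [s] there.

/ʃ/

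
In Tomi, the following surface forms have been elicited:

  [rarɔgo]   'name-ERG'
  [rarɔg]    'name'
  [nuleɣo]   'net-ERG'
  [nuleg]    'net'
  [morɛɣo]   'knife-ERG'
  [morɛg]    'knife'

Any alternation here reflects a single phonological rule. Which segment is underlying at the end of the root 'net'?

/ɣ/

'net' shows [ɣ] ~ [g] at the end of the stem ([nuleɣo] vs [nuleg]).
Compare 'name', with invariant [g] in [rarɔgo] and [rarɔg]: an analysis with underlying /g/ and a rule producing [ɣ] before the ERG suffix would wrongly predict alternation here too.
Therefore /ɣ/ is basic and [g] is derived by word-final hardening (voiced fricatives become stops word-finally).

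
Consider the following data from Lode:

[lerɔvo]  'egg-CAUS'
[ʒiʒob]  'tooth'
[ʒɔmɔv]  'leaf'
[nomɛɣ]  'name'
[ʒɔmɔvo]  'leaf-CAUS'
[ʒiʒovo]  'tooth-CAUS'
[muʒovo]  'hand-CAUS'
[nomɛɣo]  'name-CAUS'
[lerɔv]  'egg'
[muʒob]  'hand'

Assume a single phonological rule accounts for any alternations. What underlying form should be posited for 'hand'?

/muʒob/

The root 'hand' surfaces as [muʒob] and [muʒovo], with a stem-final [b] ~ [v] alternation.
Compare 'egg', with invariant [v] in [lerɔv] and [lerɔvo]: an analysis with underlying /v/ and a rule producing [b] in isolation would wrongly predict alternation here too.
Therefore /b/ is basic and [v] is derived by intervocalic spirantization (voiced stops become fricatives between vowels).
Hence 'hand' is /muʒob/ underlyingly.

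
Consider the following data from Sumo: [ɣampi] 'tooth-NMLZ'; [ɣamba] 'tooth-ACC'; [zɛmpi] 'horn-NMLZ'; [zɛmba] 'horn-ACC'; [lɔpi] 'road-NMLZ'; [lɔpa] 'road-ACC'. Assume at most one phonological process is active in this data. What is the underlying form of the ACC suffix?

The ACC suffix surfaces as [-ba] and [-pa], depending on the final segment of the stem.
By contrast the NMLZ suffix keeps its initial [p] throughout — that segment must be underlying.
The ACC suffix is therefore /-ba/ underlyingly, with post-vocalic devoicing: voiced stops become voiceless after a vowel.

/-ba/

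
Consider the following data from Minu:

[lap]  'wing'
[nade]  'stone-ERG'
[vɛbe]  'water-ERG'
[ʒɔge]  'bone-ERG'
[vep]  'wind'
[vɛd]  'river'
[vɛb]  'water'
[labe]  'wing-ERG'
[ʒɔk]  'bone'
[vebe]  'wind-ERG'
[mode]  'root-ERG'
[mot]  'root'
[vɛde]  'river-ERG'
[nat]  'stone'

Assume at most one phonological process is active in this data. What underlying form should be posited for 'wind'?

The root 'wind' surfaces as [vebe] and [vep], with a stem-final [b] ~ [p] alternation.
But 'water' keeps [b] in both environments ([vɛbe], [vɛb]), so there is no rule changing /b/ to [p] in isolation.
So /p/ is underlying, and a rule of intervocalic voicing — voiceless stops become voiced between vowels — gives [b].

/vep/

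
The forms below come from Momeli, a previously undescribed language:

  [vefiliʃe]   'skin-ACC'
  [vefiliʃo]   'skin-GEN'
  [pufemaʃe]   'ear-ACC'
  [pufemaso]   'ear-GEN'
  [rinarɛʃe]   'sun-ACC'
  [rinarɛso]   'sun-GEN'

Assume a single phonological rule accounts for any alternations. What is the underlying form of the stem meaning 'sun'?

/rinarɛs/

The root 'sun' surfaces as [rinarɛʃe] and [rinarɛso], with a stem-final [ʃ] ~ [s] alternation.
But 'skin' keeps [ʃ] in both environments ([vefiliʃe], [vefiliʃo]), so there is no rule changing /ʃ/ to [s] before the GEN suffix.
So /s/ is underlying, and a rule of palatalization before a front vowel — /s/ becomes palato-alveolar [ʃ] before a front vowel — gives [ʃ].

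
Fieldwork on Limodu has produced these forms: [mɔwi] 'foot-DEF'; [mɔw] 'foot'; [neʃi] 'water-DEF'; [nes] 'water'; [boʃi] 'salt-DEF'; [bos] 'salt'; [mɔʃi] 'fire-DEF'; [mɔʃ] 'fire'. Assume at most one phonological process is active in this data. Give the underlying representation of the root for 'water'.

/nes/

In [neʃi] and [nes] the final segment of 'water' alternates: [ʃ] ~ [s].
If /ʃ/ were underlying and a rule turned it into [s] in isolation, 'fire' would also alternate; but it has [ʃ] in both [mɔʃi] and [mɔʃ].
Therefore /s/ is basic and [ʃ] is derived by palatalization before a front vowel (/s/ becomes palato-alveolar [ʃ] before a front vowel).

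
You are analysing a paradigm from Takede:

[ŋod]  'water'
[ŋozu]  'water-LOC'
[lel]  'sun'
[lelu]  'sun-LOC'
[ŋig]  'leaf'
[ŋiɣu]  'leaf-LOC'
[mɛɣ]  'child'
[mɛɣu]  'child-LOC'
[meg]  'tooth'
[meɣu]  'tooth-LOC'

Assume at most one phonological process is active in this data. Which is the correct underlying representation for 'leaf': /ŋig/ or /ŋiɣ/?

The stem for 'leaf' ends in [g] in [ŋig] but [ɣ] in [ŋiɣu].
Compare 'child', with invariant [ɣ] in [mɛɣ] and [mɛɣu]: an analysis with underlying /ɣ/ and a rule producing [g] in isolation would wrongly predict alternation here too.
Therefore /g/ is basic and [ɣ] is derived by intervocalic spirantization (voiced stops become fricatives between vowels).

/ŋig/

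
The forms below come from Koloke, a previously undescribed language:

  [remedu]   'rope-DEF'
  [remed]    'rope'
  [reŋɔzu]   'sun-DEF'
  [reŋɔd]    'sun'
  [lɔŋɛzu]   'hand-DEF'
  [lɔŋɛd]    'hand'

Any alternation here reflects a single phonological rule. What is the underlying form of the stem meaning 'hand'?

/lɔŋɛz/

'hand' shows [z] ~ [d] at the end of the stem ([lɔŋɛzu] vs [lɔŋɛd]).
Compare 'rope', with invariant [d] in [remedu] and [remed]: an analysis with underlying /d/ and a rule producing [z] before the DEF suffix would wrongly predict alternation here too.
The alternation reflects word-final hardening: voiced fricatives become stops word-finally. /z/ is underlying.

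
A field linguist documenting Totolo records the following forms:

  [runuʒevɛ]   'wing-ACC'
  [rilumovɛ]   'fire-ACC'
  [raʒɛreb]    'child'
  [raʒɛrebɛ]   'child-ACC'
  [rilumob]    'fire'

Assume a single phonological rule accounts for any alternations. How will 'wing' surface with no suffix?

In [rilumovɛ] and [rilumob] the final segment of 'fire' alternates: [v] ~ [b].
The stem 'child' ([raʒɛrebɛ], [raʒɛreb]) shows [b] unchanged in both environments, so [b] cannot be basic with [v] derived before the ACC suffix.
The alternation reflects word-final hardening: voiced fricatives become stops word-finally. /v/ is underlying.
From [runuʒevɛ] the stem 'wing' is /runuʒev/; word-finally this yields [runuʒeb].

[runuʒeb]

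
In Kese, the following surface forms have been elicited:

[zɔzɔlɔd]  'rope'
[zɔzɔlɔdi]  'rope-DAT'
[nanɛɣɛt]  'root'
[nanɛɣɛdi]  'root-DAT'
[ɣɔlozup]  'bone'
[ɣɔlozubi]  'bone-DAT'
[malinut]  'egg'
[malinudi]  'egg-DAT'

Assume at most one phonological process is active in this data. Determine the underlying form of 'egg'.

/malinut/

The stem for 'egg' ends in [t] in [malinut] but [d] in [malinudi].
The stem 'rope' ([zɔzɔlɔd], [zɔzɔlɔdi]) shows [d] unchanged in both environments, so [d] cannot be basic with [t] derived in isolation.
The alternation reflects intervocalic voicing: voiceless stops become voiced between vowels. /t/ is underlying.
Hence 'egg' is /malinut/ underlyingly.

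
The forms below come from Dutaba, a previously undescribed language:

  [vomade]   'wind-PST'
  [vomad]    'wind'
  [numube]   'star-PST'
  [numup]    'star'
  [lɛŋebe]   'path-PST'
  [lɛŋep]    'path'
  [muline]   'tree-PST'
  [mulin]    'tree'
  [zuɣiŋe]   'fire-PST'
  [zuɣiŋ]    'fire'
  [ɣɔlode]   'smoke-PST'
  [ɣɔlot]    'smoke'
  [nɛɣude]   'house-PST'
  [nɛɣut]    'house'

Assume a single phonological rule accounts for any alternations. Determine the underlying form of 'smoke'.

/ɣɔlot/

The stem for 'smoke' ends in [d] in [ɣɔlode] but [t] in [ɣɔlot].
If /d/ were underlying and a rule turned it into [t] in isolation, 'wind' would also alternate; but it has [d] in both [vomade] and [vomad].
So /t/ is underlying, and a rule of intervocalic voicing — voiceless stops become voiced between vowels — gives [d].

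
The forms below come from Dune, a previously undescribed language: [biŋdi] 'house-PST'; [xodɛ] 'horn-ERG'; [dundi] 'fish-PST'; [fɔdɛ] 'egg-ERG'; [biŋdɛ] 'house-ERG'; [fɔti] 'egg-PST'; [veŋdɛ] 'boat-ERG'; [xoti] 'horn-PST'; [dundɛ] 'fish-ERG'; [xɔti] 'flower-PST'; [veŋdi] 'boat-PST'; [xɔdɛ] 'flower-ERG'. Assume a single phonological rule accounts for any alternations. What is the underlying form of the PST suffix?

The PST morpheme has two allomorphs, [-di] and [-ti].
The ERG suffix, which begins with [d], is invariant after every stem; so [d] is not altered by any rule here.
So the underlying form is /-ti/, and voiceless stops become voiced after a nasal.

/-ti/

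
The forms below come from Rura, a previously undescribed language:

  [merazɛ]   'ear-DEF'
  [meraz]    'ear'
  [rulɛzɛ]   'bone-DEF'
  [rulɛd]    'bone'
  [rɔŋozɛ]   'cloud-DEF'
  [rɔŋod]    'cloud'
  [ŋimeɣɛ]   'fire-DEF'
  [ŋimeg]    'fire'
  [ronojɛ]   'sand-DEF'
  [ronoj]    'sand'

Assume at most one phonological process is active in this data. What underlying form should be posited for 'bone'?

/rulɛd/

In [rulɛzɛ] and [rulɛd] the final segment of 'bone' alternates: [z] ~ [d].
The stem 'ear' ([merazɛ], [meraz]) shows [z] unchanged in both environments, so [z] cannot be basic with [d] derived in isolation.
The alternation reflects intervocalic spirantization: voiced stops become fricatives between vowels. /d/ is underlying.
So 'bone' = /rulɛd/.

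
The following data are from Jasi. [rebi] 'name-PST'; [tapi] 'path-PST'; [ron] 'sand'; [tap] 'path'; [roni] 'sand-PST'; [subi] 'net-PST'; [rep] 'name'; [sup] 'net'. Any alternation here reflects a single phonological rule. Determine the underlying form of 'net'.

/sub/

In [sup] and [subi] the final segment of 'net' alternates: [p] ~ [b].
If /p/ were underlying and a rule turned it into [b] before the PST suffix, 'path' would also alternate; but it has [p] in both [tap] and [tapi].
So /b/ is underlying, and a rule of word-final obstruent devoicing — voiced obstruents become voiceless word-finally — gives [p].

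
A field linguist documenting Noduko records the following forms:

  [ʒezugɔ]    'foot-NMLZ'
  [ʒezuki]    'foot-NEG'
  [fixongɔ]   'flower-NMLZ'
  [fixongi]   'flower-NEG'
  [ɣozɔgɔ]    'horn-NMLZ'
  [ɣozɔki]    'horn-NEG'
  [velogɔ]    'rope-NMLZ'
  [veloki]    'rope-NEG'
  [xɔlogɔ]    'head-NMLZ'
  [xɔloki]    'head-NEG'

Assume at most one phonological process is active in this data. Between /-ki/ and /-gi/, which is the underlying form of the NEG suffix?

/-ki/

The NEG morpheme has two allomorphs, [-gi] and [-ki].
The NMLZ suffix, which begins with [g], is invariant after every stem; so [g] is not altered by any rule here.
So the underlying form is /-ki/, and voiceless stops become voiced after a nasal.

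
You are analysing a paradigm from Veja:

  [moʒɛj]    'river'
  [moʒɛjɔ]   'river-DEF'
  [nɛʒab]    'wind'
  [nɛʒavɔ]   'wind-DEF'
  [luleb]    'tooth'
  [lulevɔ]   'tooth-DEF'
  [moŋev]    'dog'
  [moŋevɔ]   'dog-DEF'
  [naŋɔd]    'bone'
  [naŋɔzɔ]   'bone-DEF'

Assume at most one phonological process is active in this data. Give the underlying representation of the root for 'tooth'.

/luleb/

The stem for 'tooth' ends in [b] in [luleb] but [v] in [lulevɔ].
But 'dog' keeps [v] in both environments ([moŋev], [moŋevɔ]), so there is no rule changing /v/ to [b] in isolation.
So /b/ is underlying, and a rule of intervocalic spirantization — voiced stops become fricatives between vowels — gives [v].
Hence 'tooth' is /luleb/ underlyingly.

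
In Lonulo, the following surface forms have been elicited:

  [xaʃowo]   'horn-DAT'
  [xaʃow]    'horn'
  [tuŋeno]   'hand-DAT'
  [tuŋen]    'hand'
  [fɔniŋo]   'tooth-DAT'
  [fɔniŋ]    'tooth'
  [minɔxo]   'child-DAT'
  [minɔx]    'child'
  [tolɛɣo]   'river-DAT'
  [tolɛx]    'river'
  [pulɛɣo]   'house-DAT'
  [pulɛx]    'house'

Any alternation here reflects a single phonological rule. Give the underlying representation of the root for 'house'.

/pulɛɣ/

'house' shows [ɣ] ~ [x] at the end of the stem ([pulɛɣo] vs [pulɛx]).
If /x/ were underlying and a rule turned it into [ɣ] before the DAT suffix, 'child' would also alternate; but it has [x] in both [minɔxo] and [minɔx].
The alternation reflects word-final obstruent devoicing: voiced obstruents become voiceless word-finally. /ɣ/ is underlying.
So 'house' = /pulɛɣ/.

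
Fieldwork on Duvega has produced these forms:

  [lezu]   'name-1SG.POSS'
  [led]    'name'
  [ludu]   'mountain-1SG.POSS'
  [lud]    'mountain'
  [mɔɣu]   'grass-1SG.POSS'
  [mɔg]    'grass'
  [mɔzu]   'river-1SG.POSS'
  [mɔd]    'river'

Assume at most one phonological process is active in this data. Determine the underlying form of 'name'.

/lez/

The root 'name' surfaces as [lezu] and [led], with a stem-final [z] ~ [d] alternation.
Compare 'mountain', with invariant [d] in [ludu] and [lud]: an analysis with underlying /d/ and a rule producing [z] before the 1SG.POSS suffix would wrongly predict alternation here too.
Therefore /z/ is basic and [d] is derived by word-final hardening (voiced fricatives become stops word-finally).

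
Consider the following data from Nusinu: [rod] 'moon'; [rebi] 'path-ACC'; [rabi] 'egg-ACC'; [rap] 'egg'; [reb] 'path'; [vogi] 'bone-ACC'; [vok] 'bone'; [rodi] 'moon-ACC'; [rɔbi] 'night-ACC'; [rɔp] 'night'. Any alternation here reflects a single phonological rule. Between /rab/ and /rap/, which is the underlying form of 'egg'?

'egg' shows [b] ~ [p] at the end of the stem ([rabi] vs [rap]).
If /b/ were underlying and a rule turned it into [p] in isolation, 'path' would also alternate; but it has [b] in both [rebi] and [reb].
So /p/ is underlying, and a rule of intervocalic voicing — voiceless stops become voiced between vowels — gives [b].

/rap/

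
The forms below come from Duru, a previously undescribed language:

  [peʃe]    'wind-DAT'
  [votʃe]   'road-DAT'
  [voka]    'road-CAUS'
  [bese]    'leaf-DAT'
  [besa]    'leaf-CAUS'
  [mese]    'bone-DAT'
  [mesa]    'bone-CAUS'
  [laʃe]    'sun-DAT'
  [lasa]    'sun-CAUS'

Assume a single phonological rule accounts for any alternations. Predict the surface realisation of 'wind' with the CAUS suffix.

'sun' shows [ʃ] ~ [s] at the end of the stem ([laʃe] vs [lasa]).
But 'leaf' keeps [s] in both environments ([bese], [besa]), so there is no rule changing /s/ to [ʃ] before the DAT suffix.
So /ʃ/ is underlying, and a rule of depalatalization — palato-alveolar /tʃ/ and /ʃ/ become [k] and [s] when no front vowel follows — gives [s].
The one attested form of 'wind', [peʃe], shows underlying /peʃ/. Applying the same rule when no front vowel follows gives [pesa].

[pesa]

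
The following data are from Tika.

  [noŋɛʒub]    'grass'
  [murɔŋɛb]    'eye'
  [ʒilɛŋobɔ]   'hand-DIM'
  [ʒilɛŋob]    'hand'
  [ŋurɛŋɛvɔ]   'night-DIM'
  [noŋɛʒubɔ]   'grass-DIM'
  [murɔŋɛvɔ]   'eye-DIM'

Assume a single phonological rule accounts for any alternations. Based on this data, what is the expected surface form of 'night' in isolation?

'eye' shows [b] ~ [v] at the end of the stem ([murɔŋɛb] vs [murɔŋɛvɔ]).
Compare 'grass', with invariant [b] in [noŋɛʒub] and [noŋɛʒubɔ]: an analysis with underlying /b/ and a rule producing [v] before the DIM suffix would wrongly predict alternation here too.
Therefore /v/ is basic and [b] is derived by word-final hardening (voiced fricatives become stops word-finally).
From [ŋurɛŋɛvɔ] the stem 'night' is /ŋurɛŋɛv/; word-finally this yields [ŋurɛŋɛb].

[ŋurɛŋɛb]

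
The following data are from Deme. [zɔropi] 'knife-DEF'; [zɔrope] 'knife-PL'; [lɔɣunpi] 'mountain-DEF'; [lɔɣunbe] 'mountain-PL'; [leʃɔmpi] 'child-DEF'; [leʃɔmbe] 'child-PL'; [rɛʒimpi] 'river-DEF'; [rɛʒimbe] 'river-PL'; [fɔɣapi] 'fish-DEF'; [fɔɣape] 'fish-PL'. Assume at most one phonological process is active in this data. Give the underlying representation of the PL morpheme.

The PL morpheme has two allomorphs, [-be] and [-pe].
By contrast the DEF suffix keeps its initial [p] throughout — that segment must be underlying.
The PL suffix is therefore /-be/ underlyingly, with post-vocalic devoicing: voiced stops become voiceless after a vowel.

/-be/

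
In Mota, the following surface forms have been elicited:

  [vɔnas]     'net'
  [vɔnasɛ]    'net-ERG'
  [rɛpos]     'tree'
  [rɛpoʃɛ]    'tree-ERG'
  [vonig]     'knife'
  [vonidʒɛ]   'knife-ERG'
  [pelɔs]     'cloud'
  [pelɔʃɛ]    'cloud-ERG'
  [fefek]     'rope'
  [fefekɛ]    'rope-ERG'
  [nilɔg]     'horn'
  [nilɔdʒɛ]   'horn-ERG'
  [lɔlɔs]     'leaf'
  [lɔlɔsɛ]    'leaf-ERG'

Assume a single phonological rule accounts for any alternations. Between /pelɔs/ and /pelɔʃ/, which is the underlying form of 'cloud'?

'cloud' shows [s] ~ [ʃ] at the end of the stem ([pelɔs] vs [pelɔʃɛ]).
If /s/ were underlying and a rule turned it into [ʃ] before the ERG suffix, 'net' would also alternate; but it has [s] in both [vɔnas] and [vɔnasɛ].
The alternation reflects depalatalization: palato-alveolar /dʒ/ and /ʃ/ become [g] and [s] when no front vowel follows. /ʃ/ is underlying.

/pelɔʃ/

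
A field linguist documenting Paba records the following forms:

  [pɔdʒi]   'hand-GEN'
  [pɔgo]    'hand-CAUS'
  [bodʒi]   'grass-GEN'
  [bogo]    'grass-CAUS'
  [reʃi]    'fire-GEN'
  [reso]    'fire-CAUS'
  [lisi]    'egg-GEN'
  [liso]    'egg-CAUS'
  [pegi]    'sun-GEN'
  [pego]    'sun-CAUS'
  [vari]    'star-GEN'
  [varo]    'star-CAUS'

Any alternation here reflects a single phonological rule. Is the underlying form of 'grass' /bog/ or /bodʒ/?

/bodʒ/

In [bodʒi] and [bogo] the final segment of 'grass' alternates: [dʒ] ~ [g].
But 'sun' keeps [g] in both environments ([pegi], [pego]), so there is no rule changing /g/ to [dʒ] before the GEN suffix.
The underlying segment must be /dʒ/; palato-alveolar /dʒ/ and /ʃ/ become [g] and [s] when no front vowel follows, yielding [g] there.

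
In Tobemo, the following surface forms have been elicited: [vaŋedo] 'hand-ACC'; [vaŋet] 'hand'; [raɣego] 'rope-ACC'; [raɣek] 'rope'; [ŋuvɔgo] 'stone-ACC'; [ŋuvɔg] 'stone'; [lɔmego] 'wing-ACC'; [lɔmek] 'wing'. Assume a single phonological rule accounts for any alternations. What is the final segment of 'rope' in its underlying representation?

'rope' shows [g] ~ [k] at the end of the stem ([raɣego] vs [raɣek]).
Compare 'stone', with invariant [g] in [ŋuvɔgo] and [ŋuvɔg]: an analysis with underlying /g/ and a rule producing [k] in isolation would wrongly predict alternation here too.
Therefore /k/ is basic and [g] is derived by intervocalic voicing (voiceless stops become voiced between vowels).

/k/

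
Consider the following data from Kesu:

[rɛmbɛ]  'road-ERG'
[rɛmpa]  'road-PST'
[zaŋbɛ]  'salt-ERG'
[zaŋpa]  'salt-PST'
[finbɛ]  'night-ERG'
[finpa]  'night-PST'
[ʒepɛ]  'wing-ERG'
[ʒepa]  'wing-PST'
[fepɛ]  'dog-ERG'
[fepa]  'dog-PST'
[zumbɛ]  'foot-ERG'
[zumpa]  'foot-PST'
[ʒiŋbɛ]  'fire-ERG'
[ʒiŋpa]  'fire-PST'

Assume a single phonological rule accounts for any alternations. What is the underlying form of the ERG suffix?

The ERG suffix surfaces as [-bɛ] and [-pɛ], depending on the final segment of the stem.
By contrast the PST suffix keeps its initial [p] throughout — that segment must be underlying.
So the underlying form is /-bɛ/, and voiced stops become voiceless after a vowel.

/-bɛ/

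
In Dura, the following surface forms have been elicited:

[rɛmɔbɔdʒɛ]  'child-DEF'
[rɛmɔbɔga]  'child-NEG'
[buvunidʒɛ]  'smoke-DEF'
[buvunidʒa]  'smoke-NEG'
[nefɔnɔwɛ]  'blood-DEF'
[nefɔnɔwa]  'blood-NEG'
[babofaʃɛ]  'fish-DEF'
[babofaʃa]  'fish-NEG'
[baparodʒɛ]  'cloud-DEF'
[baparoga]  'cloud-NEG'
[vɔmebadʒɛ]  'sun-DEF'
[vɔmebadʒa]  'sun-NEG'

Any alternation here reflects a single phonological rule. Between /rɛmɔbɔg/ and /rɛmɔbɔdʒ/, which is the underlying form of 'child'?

/rɛmɔbɔg/

In [rɛmɔbɔdʒɛ] and [rɛmɔbɔga] the final segment of 'child' alternates: [dʒ] ~ [g].
If /dʒ/ were underlying and a rule turned it into [g] before the NEG suffix, 'smoke' would also alternate; but it has [dʒ] in both [buvunidʒɛ] and [buvunidʒa].
The underlying segment must be /g/; /g/ becomes palato-alveolar [dʒ] before a front vowel, yielding [dʒ] there.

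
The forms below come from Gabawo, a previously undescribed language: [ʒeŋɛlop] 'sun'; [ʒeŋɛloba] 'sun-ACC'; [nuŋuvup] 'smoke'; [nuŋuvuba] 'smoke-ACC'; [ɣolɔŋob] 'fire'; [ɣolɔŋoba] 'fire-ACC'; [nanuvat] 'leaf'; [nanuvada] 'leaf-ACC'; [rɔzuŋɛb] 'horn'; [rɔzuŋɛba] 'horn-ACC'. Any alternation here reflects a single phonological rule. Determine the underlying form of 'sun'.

In [ʒeŋɛlop] and [ʒeŋɛloba] the final segment of 'sun' alternates: [p] ~ [b].
Compare 'horn', with invariant [b] in [rɔzuŋɛb] and [rɔzuŋɛba]: an analysis with underlying /b/ and a rule producing [p] in isolation would wrongly predict alternation here too.
The underlying segment must be /p/; voiceless stops become voiced between vowels, yielding [b] there.
So 'sun' = /ʒeŋɛlop/.

/ʒeŋɛlop/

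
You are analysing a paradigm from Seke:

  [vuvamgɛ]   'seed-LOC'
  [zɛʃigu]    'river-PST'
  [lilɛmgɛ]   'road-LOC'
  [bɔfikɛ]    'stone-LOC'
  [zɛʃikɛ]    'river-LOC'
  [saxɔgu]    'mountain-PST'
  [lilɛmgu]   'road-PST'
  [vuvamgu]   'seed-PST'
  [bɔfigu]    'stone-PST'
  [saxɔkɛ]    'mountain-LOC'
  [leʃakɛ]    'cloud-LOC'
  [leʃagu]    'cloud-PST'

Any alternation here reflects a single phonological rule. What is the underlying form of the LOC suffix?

The LOC morpheme has two allomorphs, [-gɛ] and [-kɛ].
The PST suffix, which begins with [g], is invariant after every stem; so [g] is not altered by any rule here.
The LOC suffix is therefore /-kɛ/ underlyingly, with post-nasal voicing: voiceless stops become voiced after a nasal.

/-kɛ/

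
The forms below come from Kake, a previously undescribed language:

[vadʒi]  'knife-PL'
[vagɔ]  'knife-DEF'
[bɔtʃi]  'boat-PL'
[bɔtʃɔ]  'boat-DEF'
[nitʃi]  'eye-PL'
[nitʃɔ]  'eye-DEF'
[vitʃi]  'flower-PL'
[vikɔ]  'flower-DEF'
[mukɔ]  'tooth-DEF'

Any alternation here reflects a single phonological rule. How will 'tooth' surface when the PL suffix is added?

The stem for 'flower' ends in [tʃ] in [vitʃi] but [k] in [vikɔ].
Compare 'eye', with invariant [tʃ] in [nitʃi] and [nitʃɔ]: an analysis with underlying /tʃ/ and a rule producing [k] before the DEF suffix would wrongly predict alternation here too.
So /k/ is underlying, and a rule of palatalization before a front vowel — /k/ and /g/ become palato-alveolar [tʃ] and [dʒ] before a front vowel — gives [tʃ].
From [mukɔ] the stem 'tooth' is /muk/; before a front vowel this yields [mutʃi].

[mutʃi]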